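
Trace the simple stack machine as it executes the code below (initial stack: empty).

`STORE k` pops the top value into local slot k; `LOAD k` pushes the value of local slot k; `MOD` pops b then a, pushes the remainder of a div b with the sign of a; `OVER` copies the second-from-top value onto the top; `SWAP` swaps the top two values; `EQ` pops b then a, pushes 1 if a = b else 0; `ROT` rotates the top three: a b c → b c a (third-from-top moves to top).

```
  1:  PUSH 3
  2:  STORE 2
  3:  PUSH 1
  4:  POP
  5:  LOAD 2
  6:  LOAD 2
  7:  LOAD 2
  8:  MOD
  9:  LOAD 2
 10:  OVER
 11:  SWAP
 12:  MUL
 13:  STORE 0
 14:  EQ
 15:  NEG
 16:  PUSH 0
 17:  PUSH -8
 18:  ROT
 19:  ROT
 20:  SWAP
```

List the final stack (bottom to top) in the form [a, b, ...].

[-8, 0, 0]

PUSH 3  → 3
STORE 2 → (empty)
PUSH 1  → 1
POP     → (empty)
LOAD 2  → 3
LOAD 2  → 3 3
LOAD 2  → 3 3 3
MOD     → 3 0
LOAD 2  → 3 0 3
OVER    → 3 0 3 0
SWAP    → 3 0 0 3
MUL     → 3 0 0
STORE 0 → 3 0
EQ      → 0
NEG     → 0
PUSH 0  → 0 0
PUSH -8 → 0 0 -8
ROT     → 0 -8 0
ROT     → -8 0 0
SWAP    → -8 0 0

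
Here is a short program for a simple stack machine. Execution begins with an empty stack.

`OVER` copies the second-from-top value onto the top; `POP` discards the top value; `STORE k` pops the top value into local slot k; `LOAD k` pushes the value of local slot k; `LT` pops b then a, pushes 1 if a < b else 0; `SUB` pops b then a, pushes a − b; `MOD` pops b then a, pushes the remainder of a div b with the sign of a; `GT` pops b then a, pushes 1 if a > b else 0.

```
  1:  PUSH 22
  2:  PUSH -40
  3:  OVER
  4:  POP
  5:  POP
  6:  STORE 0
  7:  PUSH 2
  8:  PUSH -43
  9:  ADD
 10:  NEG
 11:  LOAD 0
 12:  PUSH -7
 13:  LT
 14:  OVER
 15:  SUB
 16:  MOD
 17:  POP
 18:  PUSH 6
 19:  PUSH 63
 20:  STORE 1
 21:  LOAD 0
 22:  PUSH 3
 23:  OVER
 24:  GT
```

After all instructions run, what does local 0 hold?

PUSH 22  : 22
PUSH -40 : 22 -40
OVER     : 22 -40 22
POP      : 22 -40
POP      : 22
STORE 0  : (empty)
PUSH 2   : 2
PUSH -43 : 2 -43
ADD      : -41
NEG      : 41
LOAD 0   : 41 22
PUSH -7  : 41 22 -7
LT       : 41 0
OVER     : 41 0 41
SUB      : 41 -41
MOD      : 0
POP      : (empty)
PUSH 6   : 6
PUSH 63  : 6 63
STORE 1  : 6
LOAD 0   : 6 22
PUSH 3   : 6 22 3
OVER     : 6 22 3 22
GT       : 6 22 0

22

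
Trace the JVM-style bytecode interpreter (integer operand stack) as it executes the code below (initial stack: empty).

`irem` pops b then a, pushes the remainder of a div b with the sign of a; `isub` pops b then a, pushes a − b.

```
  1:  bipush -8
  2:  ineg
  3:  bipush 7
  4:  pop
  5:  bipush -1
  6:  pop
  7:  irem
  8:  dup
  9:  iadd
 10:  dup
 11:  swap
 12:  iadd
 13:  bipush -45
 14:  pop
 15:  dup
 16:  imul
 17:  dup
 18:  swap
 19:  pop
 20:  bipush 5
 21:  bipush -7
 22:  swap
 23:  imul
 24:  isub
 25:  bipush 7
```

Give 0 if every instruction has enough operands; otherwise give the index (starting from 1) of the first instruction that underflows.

bipush -8  [-8]
ineg       [8]
bipush 7   [8, 7]
pop        [8]
bipush -1  [8, -1]
pop        [8]
irem  — needs 2 operands, stack has 1 → underflow

7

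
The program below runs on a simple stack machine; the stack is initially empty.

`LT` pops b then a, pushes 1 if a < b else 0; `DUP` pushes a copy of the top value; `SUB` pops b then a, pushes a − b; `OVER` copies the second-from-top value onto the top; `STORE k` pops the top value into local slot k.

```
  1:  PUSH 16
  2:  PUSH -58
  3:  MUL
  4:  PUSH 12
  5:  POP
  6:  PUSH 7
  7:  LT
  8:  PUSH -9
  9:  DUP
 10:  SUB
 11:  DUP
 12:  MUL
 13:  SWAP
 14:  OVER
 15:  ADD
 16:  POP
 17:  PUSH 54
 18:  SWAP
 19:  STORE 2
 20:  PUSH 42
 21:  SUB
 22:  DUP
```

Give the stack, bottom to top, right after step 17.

[0, 54]

PUSH 16  -> [16]
PUSH -58 -> [16, -58]
MUL      -> [-928]
PUSH 12  -> [-928, 12]
POP      -> [-928]
PUSH 7   -> [-928, 7]
LT       -> [1]
PUSH -9  -> [1, -9]
DUP      -> [1, -9, -9]
SUB      -> [1, 0]
DUP      -> [1, 0, 0]
MUL      -> [1, 0]
SWAP     -> [0, 1]
OVER     -> [0, 1, 0]
ADD      -> [0, 1]
POP      -> [0]
PUSH 54  -> [0, 54]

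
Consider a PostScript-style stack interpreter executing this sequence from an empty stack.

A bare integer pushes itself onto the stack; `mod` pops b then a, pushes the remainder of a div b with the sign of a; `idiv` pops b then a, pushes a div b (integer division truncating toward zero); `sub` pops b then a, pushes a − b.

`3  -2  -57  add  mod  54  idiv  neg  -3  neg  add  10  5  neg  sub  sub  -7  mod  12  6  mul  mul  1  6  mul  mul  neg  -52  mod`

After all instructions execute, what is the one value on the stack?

28

3    -> [3]
-2   -> [3, -2]
-57  -> [3, -2, -57]
add  -> [3, -59]
mod  -> [3]
54   -> [3, 54]
idiv -> [0]
neg  -> [0]
-3   -> [0, -3]
neg  -> [0, 3]
add  -> [3]
10   -> [3, 10]
5    -> [3, 10, 5]
neg  -> [3, 10, -5]
sub  -> [3, 15]
sub  -> [-12]
-7   -> [-12, -7]
mod  -> [-5]
12   -> [-5, 12]
6    -> [-5, 12, 6]
mul  -> [-5, 72]
mul  -> [-360]
1    -> [-360, 1]
6    -> [-360, 1, 6]
mul  -> [-360, 6]
mul  -> [-2160]
neg  -> [2160]
-52  -> [2160, -52]
mod  -> [28]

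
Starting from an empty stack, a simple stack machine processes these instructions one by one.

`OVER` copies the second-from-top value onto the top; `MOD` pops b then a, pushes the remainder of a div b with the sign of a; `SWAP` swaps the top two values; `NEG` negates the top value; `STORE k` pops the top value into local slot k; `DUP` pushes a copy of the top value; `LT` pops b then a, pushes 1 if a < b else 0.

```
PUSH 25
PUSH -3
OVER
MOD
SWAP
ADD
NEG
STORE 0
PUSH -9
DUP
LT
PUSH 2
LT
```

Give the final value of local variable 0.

PUSH 25 : 25
PUSH -3 : 25 -3
OVER    : 25 -3 25
MOD     : 25 -3
SWAP    : -3 25
ADD     : 22
NEG     : -22
STORE 0 : (empty)
PUSH -9 : -9
DUP     : -9 -9
LT      : 0
PUSH 2  : 0 2
LT      : 1

-22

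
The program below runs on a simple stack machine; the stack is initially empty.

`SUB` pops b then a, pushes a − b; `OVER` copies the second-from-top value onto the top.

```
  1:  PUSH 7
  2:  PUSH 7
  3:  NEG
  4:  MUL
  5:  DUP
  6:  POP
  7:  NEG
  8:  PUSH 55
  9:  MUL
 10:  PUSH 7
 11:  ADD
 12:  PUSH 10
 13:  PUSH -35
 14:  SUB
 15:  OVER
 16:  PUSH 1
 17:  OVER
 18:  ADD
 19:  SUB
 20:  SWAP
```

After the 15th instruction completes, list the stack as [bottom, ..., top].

PUSH 7    [7]
PUSH 7    [7, 7]
NEG       [7, -7]
MUL       [-49]
DUP       [-49, -49]
POP       [-49]
NEG       [49]
PUSH 55   [49, 55]
MUL       [2695]
PUSH 7    [2695, 7]
ADD       [2702]
PUSH 10   [2702, 10]
PUSH -35  [2702, 10, -35]
SUB       [2702, 45]
OVER      [2702, 45, 2702]

[2702, 45, 2702]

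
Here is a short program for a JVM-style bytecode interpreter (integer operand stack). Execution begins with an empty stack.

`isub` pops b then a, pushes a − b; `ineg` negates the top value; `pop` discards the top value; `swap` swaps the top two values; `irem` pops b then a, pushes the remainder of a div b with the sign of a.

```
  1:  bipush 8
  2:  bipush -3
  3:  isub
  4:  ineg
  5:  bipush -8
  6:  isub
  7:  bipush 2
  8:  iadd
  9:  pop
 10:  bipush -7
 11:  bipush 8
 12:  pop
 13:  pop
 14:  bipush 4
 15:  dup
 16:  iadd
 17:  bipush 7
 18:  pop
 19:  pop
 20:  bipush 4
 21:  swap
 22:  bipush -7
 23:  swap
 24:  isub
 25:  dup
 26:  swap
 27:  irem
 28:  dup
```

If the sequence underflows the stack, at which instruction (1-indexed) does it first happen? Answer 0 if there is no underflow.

21

bipush 8  -> 8
bipush -3 -> 8 -3
isub      -> 11
ineg      -> -11
bipush -8 -> -11 -8
isub      -> -3
bipush 2  -> -3 2
iadd      -> -1
pop       -> (empty)
bipush -7 -> -7
bipush 8  -> -7 8
pop       -> -7
pop       -> (empty)
bipush 4  -> 4
dup       -> 4 4
iadd      -> 8
bipush 7  -> 8 7
pop       -> 8
pop       -> (empty)
bipush 4  -> 4
swap  — needs 2 operands, stack has 1 → underflow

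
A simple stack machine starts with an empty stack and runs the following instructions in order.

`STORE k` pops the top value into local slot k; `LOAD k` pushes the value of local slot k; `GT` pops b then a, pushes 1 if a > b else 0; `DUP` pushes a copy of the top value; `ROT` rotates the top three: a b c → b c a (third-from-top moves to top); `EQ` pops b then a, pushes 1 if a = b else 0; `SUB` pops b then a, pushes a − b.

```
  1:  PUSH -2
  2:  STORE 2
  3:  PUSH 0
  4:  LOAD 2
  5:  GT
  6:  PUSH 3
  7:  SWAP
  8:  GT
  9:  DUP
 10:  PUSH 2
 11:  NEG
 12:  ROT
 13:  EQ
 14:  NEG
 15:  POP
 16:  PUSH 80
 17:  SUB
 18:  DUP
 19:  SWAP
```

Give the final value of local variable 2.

-2

PUSH -2 : [-2]
STORE 2 : []
PUSH 0  : [0]
LOAD 2  : [0, -2]
GT      : [1]
PUSH 3  : [1, 3]
SWAP    : [3, 1]
GT      : [1]
DUP     : [1, 1]
PUSH 2  : [1, 1, 2]
NEG     : [1, 1, -2]
ROT     : [1, -2, 1]
EQ      : [1, 0]
NEG     : [1, 0]
POP     : [1]
PUSH 80 : [1, 80]
SUB     : [-79]
DUP     : [-79, -79]
SWAP    : [-79, -79]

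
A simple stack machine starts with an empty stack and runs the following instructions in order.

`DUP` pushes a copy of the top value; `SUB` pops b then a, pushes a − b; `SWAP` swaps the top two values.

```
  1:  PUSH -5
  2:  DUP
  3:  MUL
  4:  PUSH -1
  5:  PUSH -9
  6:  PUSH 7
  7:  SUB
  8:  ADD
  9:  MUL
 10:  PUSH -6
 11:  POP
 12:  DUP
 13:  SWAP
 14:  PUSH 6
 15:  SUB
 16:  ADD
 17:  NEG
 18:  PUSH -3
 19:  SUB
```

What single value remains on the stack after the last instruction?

PUSH -5 -> [-5]
DUP     -> [-5, -5]
MUL     -> [25]
PUSH -1 -> [25, -1]
PUSH -9 -> [25, -1, -9]
PUSH 7  -> [25, -1, -9, 7]
SUB     -> [25, -1, -16]
ADD     -> [25, -17]
MUL     -> [-425]
PUSH -6 -> [-425, -6]
POP     -> [-425]
DUP     -> [-425, -425]
SWAP    -> [-425, -425]
PUSH 6  -> [-425, -425, 6]
SUB     -> [-425, -431]
ADD     -> [-856]
NEG     -> [856]
PUSH -3 -> [856, -3]
SUB     -> [859]

859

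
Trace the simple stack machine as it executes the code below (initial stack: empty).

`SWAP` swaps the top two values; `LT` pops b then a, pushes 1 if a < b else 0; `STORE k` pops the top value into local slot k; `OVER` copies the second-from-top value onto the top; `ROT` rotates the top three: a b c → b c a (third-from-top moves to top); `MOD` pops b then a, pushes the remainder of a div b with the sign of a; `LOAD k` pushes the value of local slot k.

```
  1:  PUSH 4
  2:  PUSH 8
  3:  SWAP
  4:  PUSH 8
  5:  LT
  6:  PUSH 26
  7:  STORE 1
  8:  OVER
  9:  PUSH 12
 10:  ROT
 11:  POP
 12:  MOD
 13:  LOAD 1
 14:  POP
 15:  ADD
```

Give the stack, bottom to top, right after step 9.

PUSH 4  -> 4
PUSH 8  -> 4 8
SWAP    -> 8 4
PUSH 8  -> 8 4 8
LT      -> 8 1
PUSH 26 -> 8 1 26
STORE 1 -> 8 1
OVER    -> 8 1 8
PUSH 12 -> 8 1 8 12

[8, 1, 8, 12]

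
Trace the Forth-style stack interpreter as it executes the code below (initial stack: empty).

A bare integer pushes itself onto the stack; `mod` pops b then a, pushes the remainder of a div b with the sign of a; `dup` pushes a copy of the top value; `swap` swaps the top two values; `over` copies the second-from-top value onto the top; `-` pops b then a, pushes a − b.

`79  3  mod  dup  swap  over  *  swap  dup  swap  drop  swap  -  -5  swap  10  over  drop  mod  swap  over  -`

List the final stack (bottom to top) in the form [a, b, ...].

[0, -5]

79   → 79
3    → 79 3
mod  → 1
dup  → 1 1
swap → 1 1
over → 1 1 1
*    → 1 1
swap → 1 1
dup  → 1 1 1
swap → 1 1 1
drop → 1 1
swap → 1 1
-    → 0
-5   → 0 -5
swap → -5 0
10   → -5 0 10
over → -5 0 10 0
drop → -5 0 10
mod  → -5 0
swap → 0 -5
over → 0 -5 0
-    → 0 -5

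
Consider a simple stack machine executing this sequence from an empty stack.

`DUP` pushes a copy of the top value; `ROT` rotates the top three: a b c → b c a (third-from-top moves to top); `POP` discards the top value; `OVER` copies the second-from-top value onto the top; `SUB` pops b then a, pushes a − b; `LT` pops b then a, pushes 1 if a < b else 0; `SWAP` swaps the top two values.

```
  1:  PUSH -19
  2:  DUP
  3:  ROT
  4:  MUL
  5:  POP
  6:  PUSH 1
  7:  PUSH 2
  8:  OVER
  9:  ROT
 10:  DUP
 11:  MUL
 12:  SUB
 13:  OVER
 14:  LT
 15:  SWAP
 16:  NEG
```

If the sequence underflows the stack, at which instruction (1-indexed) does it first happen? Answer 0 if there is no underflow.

PUSH -19 → [-19]
DUP      → [-19, -19]
ROT  — needs 3 operands, stack has 2 → underflow

3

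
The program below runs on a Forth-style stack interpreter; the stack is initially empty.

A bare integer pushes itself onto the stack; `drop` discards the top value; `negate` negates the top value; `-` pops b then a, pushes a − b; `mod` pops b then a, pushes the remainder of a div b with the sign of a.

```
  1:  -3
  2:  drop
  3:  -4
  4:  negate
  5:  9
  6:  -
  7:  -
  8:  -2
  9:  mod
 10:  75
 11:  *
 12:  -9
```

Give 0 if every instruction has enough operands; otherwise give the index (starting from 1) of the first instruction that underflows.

-3      -3
drop    (empty)
-4      -4
negate  4
9       4 9
-       -5
-  — needs 2 operands, stack has 1 → underflow

7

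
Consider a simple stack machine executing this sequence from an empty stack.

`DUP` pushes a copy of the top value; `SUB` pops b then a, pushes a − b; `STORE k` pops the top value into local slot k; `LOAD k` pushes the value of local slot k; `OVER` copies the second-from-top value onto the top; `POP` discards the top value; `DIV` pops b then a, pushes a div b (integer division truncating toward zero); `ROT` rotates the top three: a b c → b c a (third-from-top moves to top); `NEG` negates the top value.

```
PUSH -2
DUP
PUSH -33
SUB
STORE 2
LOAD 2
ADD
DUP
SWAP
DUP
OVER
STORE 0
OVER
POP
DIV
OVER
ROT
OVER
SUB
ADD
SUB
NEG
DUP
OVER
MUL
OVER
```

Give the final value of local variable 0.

PUSH -2  : -2
DUP      : -2 -2
PUSH -33 : -2 -2 -33
SUB      : -2 31
STORE 2  : -2
LOAD 2   : -2 31
ADD      : 29
DUP      : 29 29
SWAP     : 29 29
DUP      : 29 29 29
OVER     : 29 29 29 29
STORE 0  : 29 29 29
OVER     : 29 29 29 29
POP      : 29 29 29
DIV      : 29 1
OVER     : 29 1 29
ROT      : 1 29 29
OVER     : 1 29 29 29
SUB      : 1 29 0
ADD      : 1 29
SUB      : -28
NEG      : 28
DUP      : 28 28
OVER     : 28 28 28
MUL      : 28 784
OVER     : 28 784 28

29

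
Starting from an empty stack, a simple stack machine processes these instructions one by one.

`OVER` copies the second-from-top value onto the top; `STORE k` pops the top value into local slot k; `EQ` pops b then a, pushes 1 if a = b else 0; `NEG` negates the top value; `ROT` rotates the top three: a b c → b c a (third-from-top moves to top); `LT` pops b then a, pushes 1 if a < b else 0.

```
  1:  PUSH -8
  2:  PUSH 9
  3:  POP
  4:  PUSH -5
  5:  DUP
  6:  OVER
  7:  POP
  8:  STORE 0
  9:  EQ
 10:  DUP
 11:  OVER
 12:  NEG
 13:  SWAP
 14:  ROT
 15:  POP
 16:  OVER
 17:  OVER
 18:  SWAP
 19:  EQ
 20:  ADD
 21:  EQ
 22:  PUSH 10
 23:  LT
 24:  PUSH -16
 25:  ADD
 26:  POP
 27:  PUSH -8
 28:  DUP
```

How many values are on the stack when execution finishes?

2

PUSH -8  → [-8]
PUSH 9   → [-8, 9]
POP      → [-8]
PUSH -5  → [-8, -5]
DUP      → [-8, -5, -5]
OVER     → [-8, -5, -5, -5]
POP      → [-8, -5, -5]
STORE 0  → [-8, -5]
EQ       → [0]
DUP      → [0, 0]
OVER     → [0, 0, 0]
NEG      → [0, 0, 0]
SWAP     → [0, 0, 0]
ROT      → [0, 0, 0]
POP      → [0, 0]
OVER     → [0, 0, 0]
OVER     → [0, 0, 0, 0]
SWAP     → [0, 0, 0, 0]
EQ       → [0, 0, 1]
ADD      → [0, 1]
EQ       → [0]
PUSH 10  → [0, 10]
LT       → [1]
PUSH -16 → [1, -16]
ADD      → [-15]
POP      → []
PUSH -8  → [-8]
DUP      → [-8, -8]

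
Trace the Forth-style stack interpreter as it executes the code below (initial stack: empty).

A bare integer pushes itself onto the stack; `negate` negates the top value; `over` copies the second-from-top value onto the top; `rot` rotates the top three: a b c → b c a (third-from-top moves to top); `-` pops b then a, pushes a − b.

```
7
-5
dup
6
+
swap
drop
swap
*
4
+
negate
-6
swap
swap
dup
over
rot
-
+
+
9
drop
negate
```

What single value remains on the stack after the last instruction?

7      → 7
-5     → 7 -5
dup    → 7 -5 -5
6      → 7 -5 -5 6
+      → 7 -5 1
swap   → 7 1 -5
drop   → 7 1
swap   → 1 7
*      → 7
4      → 7 4
+      → 11
negate → -11
-6     → -11 -6
swap   → -6 -11
swap   → -11 -6
dup    → -11 -6 -6
over   → -11 -6 -6 -6
rot    → -11 -6 -6 -6
-      → -11 -6 0
+      → -11 -6
+      → -17
9      → -17 9
drop   → -17
negate → 17

17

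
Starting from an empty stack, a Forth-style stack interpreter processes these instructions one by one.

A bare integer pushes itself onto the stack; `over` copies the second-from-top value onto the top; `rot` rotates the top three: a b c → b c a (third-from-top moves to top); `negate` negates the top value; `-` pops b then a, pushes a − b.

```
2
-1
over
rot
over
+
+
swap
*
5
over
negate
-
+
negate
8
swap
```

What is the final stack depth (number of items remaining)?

2      : [2]
-1     : [2, -1]
over   : [2, -1, 2]
rot    : [-1, 2, 2]
over   : [-1, 2, 2, 2]
+      : [-1, 2, 4]
+      : [-1, 6]
swap   : [6, -1]
*      : [-6]
5      : [-6, 5]
over   : [-6, 5, -6]
negate : [-6, 5, 6]
-      : [-6, -1]
+      : [-7]
negate : [7]
8      : [7, 8]
swap   : [8, 7]

2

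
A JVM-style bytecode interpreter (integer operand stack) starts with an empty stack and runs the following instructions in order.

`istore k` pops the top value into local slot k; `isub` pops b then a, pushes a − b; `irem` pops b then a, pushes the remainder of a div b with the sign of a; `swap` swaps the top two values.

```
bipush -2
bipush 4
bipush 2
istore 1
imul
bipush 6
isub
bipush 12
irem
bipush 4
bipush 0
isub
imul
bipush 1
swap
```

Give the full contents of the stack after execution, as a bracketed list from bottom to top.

[1, -8]

bipush -2 → [-2]
bipush 4  → [-2, 4]
bipush 2  → [-2, 4, 2]
istore 1  → [-2, 4]
imul      → [-8]
bipush 6  → [-8, 6]
isub      → [-14]
bipush 12 → [-14, 12]
irem      → [-2]
bipush 4  → [-2, 4]
bipush 0  → [-2, 4, 0]
isub      → [-2, 4]
imul      → [-8]
bipush 1  → [-8, 1]
swap      → [1, -8]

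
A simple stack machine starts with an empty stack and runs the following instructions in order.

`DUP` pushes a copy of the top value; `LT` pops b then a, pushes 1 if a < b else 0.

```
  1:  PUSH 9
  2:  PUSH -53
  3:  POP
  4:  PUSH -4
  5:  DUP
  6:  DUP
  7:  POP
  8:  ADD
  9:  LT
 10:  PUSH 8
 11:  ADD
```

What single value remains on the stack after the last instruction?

PUSH 9   -> [9]
PUSH -53 -> [9, -53]
POP      -> [9]
PUSH -4  -> [9, -4]
DUP      -> [9, -4, -4]
DUP      -> [9, -4, -4, -4]
POP      -> [9, -4, -4]
ADD      -> [9, -8]
LT       -> [0]
PUSH 8   -> [0, 8]
ADD      -> [8]

8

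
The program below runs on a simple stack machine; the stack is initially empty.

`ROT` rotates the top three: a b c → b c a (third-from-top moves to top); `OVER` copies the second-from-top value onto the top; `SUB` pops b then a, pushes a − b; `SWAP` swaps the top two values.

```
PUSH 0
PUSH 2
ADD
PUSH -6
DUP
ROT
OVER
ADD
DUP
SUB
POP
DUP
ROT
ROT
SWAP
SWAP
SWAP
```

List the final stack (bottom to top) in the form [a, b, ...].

PUSH 0   [0]
PUSH 2   [0, 2]
ADD      [2]
PUSH -6  [2, -6]
DUP      [2, -6, -6]
ROT      [-6, -6, 2]
OVER     [-6, -6, 2, -6]
ADD      [-6, -6, -4]
DUP      [-6, -6, -4, -4]
SUB      [-6, -6, 0]
POP      [-6, -6]
DUP      [-6, -6, -6]
ROT      [-6, -6, -6]
ROT      [-6, -6, -6]
SWAP     [-6, -6, -6]
SWAP     [-6, -6, -6]
SWAP     [-6, -6, -6]

[-6, -6, -6]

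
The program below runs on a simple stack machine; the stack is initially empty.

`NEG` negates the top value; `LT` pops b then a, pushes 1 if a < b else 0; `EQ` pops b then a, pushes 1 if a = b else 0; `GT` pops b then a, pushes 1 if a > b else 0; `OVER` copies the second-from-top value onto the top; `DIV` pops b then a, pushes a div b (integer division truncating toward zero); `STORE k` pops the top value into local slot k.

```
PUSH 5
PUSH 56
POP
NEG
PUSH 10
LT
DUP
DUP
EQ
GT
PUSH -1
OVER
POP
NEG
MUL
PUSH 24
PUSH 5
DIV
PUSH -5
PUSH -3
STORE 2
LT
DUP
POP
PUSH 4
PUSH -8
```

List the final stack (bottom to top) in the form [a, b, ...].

PUSH 5  -> [5]
PUSH 56 -> [5, 56]
POP     -> [5]
NEG     -> [-5]
PUSH 10 -> [-5, 10]
LT      -> [1]
DUP     -> [1, 1]
DUP     -> [1, 1, 1]
EQ      -> [1, 1]
GT      -> [0]
PUSH -1 -> [0, -1]
OVER    -> [0, -1, 0]
POP     -> [0, -1]
NEG     -> [0, 1]
MUL     -> [0]
PUSH 24 -> [0, 24]
PUSH 5  -> [0, 24, 5]
DIV     -> [0, 4]
PUSH -5 -> [0, 4, -5]
PUSH -3 -> [0, 4, -5, -3]
STORE 2 -> [0, 4, -5]
LT      -> [0, 0]
DUP     -> [0, 0, 0]
POP     -> [0, 0]
PUSH 4  -> [0, 0, 4]
PUSH -8 -> [0, 0, 4, -8]

[0, 0, 4, -8]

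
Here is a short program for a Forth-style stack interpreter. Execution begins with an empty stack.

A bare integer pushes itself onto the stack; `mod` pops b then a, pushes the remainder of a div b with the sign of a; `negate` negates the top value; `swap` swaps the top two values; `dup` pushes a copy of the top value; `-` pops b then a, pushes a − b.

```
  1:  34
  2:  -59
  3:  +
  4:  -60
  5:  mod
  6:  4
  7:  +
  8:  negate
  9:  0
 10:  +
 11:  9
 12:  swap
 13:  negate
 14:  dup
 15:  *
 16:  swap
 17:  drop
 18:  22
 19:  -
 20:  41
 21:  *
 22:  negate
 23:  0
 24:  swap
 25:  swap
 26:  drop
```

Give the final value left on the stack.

-17179

34      34
-59     34 -59
+       -25
-60     -25 -60
mod     -25
4       -25 4
+       -21
negate  21
0       21 0
+       21
9       21 9
swap    9 21
negate  9 -21
dup     9 -21 -21
*       9 441
swap    441 9
drop    441
22      441 22
-       419
41      419 41
*       17179
negate  -17179
0       -17179 0
swap    0 -17179
swap    -17179 0
drop    -17179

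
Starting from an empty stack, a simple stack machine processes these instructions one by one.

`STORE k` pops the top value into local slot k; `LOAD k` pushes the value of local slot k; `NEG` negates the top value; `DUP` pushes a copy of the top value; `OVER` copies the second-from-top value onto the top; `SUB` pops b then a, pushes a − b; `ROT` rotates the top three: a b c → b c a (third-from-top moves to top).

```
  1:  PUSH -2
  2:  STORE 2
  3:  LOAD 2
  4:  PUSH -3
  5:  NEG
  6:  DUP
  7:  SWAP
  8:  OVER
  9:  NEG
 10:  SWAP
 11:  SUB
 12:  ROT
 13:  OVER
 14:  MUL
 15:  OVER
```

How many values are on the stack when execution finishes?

4

PUSH -2 → [-2]
STORE 2 → []
LOAD 2  → [-2]
PUSH -3 → [-2, -3]
NEG     → [-2, 3]
DUP     → [-2, 3, 3]
SWAP    → [-2, 3, 3]
OVER    → [-2, 3, 3, 3]
NEG     → [-2, 3, 3, -3]
SWAP    → [-2, 3, -3, 3]
SUB     → [-2, 3, -6]
ROT     → [3, -6, -2]
OVER    → [3, -6, -2, -6]
MUL     → [3, -6, 12]
OVER    → [3, -6, 12, -6]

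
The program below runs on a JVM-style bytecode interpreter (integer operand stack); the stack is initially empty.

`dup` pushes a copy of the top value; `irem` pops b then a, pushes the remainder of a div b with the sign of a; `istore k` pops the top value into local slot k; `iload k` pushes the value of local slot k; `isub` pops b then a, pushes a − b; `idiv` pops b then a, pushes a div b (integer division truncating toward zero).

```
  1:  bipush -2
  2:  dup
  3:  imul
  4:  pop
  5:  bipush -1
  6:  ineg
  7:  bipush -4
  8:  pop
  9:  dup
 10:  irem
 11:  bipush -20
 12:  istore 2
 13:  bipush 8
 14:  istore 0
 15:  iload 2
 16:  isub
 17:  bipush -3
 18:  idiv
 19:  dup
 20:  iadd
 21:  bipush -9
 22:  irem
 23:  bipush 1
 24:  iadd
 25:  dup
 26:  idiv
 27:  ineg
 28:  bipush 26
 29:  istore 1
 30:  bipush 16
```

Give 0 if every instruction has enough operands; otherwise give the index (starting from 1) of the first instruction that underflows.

0

bipush -2   -2
dup         -2 -2
imul        4
pop         (empty)
bipush -1   -1
ineg        1
bipush -4   1 -4
pop         1
dup         1 1
irem        0
bipush -20  0 -20
istore 2    0
bipush 8    0 8
istore 0    0
iload 2     0 -20
isub        20
bipush -3   20 -3
idiv        -6
dup         -6 -6
iadd        -12
bipush -9   -12 -9
irem        -3
bipush 1    -3 1
iadd        -2
dup         -2 -2
idiv        1
ineg        -1
bipush 26   -1 26
istore 1    -1
bipush 16   -1 16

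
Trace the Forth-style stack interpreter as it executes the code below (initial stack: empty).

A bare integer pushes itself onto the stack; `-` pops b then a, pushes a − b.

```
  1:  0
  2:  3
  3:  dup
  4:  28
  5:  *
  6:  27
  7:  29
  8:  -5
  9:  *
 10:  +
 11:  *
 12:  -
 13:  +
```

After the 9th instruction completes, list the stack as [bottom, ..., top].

[0, 3, 84, 27, -145]

0   → 0
3   → 0 3
dup → 0 3 3
28  → 0 3 3 28
*   → 0 3 84
27  → 0 3 84 27
29  → 0 3 84 27 29
-5  → 0 3 84 27 29 -5
*   → 0 3 84 27 -145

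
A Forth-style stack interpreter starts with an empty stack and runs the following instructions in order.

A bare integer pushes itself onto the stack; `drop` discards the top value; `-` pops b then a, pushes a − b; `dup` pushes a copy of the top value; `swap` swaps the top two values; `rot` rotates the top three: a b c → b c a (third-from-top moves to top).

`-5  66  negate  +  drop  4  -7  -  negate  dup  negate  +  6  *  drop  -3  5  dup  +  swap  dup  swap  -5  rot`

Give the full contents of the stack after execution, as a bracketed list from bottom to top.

-5     : -5
66     : -5 66
negate : -5 -66
+      : -71
drop   : (empty)
4      : 4
-7     : 4 -7
-      : 11
negate : -11
dup    : -11 -11
negate : -11 11
+      : 0
6      : 0 6
*      : 0
drop   : (empty)
-3     : -3
5      : -3 5
dup    : -3 5 5
+      : -3 10
swap   : 10 -3
dup    : 10 -3 -3
swap   : 10 -3 -3
-5     : 10 -3 -3 -5
rot    : 10 -3 -5 -3

[10, -3, -5, -3]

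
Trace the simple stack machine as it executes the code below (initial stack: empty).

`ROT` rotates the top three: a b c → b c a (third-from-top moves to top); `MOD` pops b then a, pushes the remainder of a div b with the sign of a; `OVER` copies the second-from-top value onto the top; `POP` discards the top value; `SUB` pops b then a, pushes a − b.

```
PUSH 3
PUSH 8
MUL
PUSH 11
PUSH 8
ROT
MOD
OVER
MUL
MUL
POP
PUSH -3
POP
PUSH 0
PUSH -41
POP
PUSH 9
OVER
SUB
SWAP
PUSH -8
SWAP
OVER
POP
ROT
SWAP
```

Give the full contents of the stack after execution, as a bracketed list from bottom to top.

PUSH 3   → 3
PUSH 8   → 3 8
MUL      → 24
PUSH 11  → 24 11
PUSH 8   → 24 11 8
ROT      → 11 8 24
MOD      → 11 8
OVER     → 11 8 11
MUL      → 11 88
MUL      → 968
POP      → (empty)
PUSH -3  → -3
POP      → (empty)
PUSH 0   → 0
PUSH -41 → 0 -41
POP      → 0
PUSH 9   → 0 9
OVER     → 0 9 0
SUB      → 0 9
SWAP     → 9 0
PUSH -8  → 9 0 -8
SWAP     → 9 -8 0
OVER     → 9 -8 0 -8
POP      → 9 -8 0
ROT      → -8 0 9
SWAP     → -8 9 0

[-8, 9, 0]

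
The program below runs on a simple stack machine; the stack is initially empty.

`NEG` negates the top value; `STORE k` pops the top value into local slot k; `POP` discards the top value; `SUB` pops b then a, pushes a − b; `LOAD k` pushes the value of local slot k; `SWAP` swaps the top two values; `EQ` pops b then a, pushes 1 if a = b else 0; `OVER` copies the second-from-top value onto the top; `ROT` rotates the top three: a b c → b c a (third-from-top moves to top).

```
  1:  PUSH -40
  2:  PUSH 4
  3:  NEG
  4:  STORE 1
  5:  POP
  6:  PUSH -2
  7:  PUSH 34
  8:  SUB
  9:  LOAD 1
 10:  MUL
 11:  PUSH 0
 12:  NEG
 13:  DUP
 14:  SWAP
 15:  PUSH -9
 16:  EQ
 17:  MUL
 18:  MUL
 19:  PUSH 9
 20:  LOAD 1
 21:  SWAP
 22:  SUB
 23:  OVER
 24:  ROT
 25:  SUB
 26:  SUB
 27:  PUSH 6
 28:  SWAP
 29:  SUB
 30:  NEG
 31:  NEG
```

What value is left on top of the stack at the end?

19

PUSH -40 : -40
PUSH 4   : -40 4
NEG      : -40 -4
STORE 1  : -40
POP      : (empty)
PUSH -2  : -2
PUSH 34  : -2 34
SUB      : -36
LOAD 1   : -36 -4
MUL      : 144
PUSH 0   : 144 0
NEG      : 144 0
DUP      : 144 0 0
SWAP     : 144 0 0
PUSH -9  : 144 0 0 -9
EQ       : 144 0 0
MUL      : 144 0
MUL      : 0
PUSH 9   : 0 9
LOAD 1   : 0 9 -4
SWAP     : 0 -4 9
SUB      : 0 -13
OVER     : 0 -13 0
ROT      : -13 0 0
SUB      : -13 0
SUB      : -13
PUSH 6   : -13 6
SWAP     : 6 -13
SUB      : 19
NEG      : -19
NEG      : 19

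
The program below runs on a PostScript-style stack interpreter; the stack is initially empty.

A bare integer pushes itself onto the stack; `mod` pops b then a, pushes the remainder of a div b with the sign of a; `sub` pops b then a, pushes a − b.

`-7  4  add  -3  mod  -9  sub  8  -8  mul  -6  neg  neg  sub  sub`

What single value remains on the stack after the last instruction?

-7  : [-7]
4   : [-7, 4]
add : [-3]
-3  : [-3, -3]
mod : [0]
-9  : [0, -9]
sub : [9]
8   : [9, 8]
-8  : [9, 8, -8]
mul : [9, -64]
-6  : [9, -64, -6]
neg : [9, -64, 6]
neg : [9, -64, -6]
sub : [9, -58]
sub : [67]

67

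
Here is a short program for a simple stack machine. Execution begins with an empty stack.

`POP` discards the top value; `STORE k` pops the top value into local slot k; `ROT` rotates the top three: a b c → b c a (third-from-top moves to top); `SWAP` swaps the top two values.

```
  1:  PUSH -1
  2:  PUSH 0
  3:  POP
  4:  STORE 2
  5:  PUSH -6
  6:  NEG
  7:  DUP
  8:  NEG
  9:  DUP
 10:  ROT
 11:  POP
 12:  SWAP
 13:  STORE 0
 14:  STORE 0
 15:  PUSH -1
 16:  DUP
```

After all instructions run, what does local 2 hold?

PUSH -1 → -1
PUSH 0  → -1 0
POP     → -1
STORE 2 → (empty)
PUSH -6 → -6
NEG     → 6
DUP     → 6 6
NEG     → 6 -6
DUP     → 6 -6 -6
ROT     → -6 -6 6
POP     → -6 -6
SWAP    → -6 -6
STORE 0 → -6
STORE 0 → (empty)
PUSH -1 → -1
DUP     → -1 -1

-1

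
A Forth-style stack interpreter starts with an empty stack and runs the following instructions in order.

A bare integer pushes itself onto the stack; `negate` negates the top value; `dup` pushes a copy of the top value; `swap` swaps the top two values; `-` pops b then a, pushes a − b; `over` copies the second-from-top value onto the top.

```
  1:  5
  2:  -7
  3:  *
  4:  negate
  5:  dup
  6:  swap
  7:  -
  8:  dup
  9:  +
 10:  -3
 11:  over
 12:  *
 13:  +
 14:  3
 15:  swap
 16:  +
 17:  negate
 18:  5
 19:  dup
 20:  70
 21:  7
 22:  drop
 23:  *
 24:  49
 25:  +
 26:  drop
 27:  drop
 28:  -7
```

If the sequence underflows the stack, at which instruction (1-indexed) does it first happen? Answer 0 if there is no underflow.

5      → 5
-7     → 5 -7
*      → -35
negate → 35
dup    → 35 35
swap   → 35 35
-      → 0
dup    → 0 0
+      → 0
-3     → 0 -3
over   → 0 -3 0
*      → 0 0
+      → 0
3      → 0 3
swap   → 3 0
+      → 3
negate → -3
5      → -3 5
dup    → -3 5 5
70     → -3 5 5 70
7      → -3 5 5 70 7
drop   → -3 5 5 70
*      → -3 5 350
49     → -3 5 350 49
+      → -3 5 399
drop   → -3 5
drop   → -3
-7     → -3 -7

0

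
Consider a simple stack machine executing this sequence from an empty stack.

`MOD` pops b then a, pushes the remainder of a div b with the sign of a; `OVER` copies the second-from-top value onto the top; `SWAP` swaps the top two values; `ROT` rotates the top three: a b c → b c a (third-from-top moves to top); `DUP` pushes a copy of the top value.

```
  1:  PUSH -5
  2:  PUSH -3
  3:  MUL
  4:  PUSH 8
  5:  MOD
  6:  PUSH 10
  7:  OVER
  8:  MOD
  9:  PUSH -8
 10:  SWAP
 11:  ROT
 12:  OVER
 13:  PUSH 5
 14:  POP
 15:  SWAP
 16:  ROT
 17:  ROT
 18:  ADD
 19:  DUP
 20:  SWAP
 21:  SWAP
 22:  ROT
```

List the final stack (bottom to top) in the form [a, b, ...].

PUSH -5 → -5
PUSH -3 → -5 -3
MUL     → 15
PUSH 8  → 15 8
MOD     → 7
PUSH 10 → 7 10
OVER    → 7 10 7
MOD     → 7 3
PUSH -8 → 7 3 -8
SWAP    → 7 -8 3
ROT     → -8 3 7
OVER    → -8 3 7 3
PUSH 5  → -8 3 7 3 5
POP     → -8 3 7 3
SWAP    → -8 3 3 7
ROT     → -8 3 7 3
ROT     → -8 7 3 3
ADD     → -8 7 6
DUP     → -8 7 6 6
SWAP    → -8 7 6 6
SWAP    → -8 7 6 6
ROT     → -8 6 6 7

[-8, 6, 6, 7]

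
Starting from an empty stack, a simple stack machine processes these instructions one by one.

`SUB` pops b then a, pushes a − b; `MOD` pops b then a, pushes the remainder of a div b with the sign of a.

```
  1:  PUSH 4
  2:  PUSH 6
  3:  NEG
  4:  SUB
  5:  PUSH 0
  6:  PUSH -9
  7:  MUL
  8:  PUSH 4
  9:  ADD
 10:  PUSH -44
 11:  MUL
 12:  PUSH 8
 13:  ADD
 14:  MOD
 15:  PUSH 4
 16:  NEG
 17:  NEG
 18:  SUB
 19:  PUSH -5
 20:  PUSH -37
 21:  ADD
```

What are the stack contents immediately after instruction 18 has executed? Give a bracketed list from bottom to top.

PUSH 4   → [4]
PUSH 6   → [4, 6]
NEG      → [4, -6]
SUB      → [10]
PUSH 0   → [10, 0]
PUSH -9  → [10, 0, -9]
MUL      → [10, 0]
PUSH 4   → [10, 0, 4]
ADD      → [10, 4]
PUSH -44 → [10, 4, -44]
MUL      → [10, -176]
PUSH 8   → [10, -176, 8]
ADD      → [10, -168]
MOD      → [10]
PUSH 4   → [10, 4]
NEG      → [10, -4]
NEG      → [10, 4]
SUB      → [6]

[6]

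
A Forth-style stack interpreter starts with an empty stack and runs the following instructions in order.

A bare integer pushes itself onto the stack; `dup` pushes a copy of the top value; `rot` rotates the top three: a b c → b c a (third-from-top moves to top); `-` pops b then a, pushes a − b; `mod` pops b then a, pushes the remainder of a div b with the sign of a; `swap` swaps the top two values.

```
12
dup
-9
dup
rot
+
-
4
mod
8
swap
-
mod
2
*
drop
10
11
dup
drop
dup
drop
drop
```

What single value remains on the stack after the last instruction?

12   : [12]
dup  : [12, 12]
-9   : [12, 12, -9]
dup  : [12, 12, -9, -9]
rot  : [12, -9, -9, 12]
+    : [12, -9, 3]
-    : [12, -12]
4    : [12, -12, 4]
mod  : [12, 0]
8    : [12, 0, 8]
swap : [12, 8, 0]
-    : [12, 8]
mod  : [4]
2    : [4, 2]
*    : [8]
drop : []
10   : [10]
11   : [10, 11]
dup  : [10, 11, 11]
drop : [10, 11]
dup  : [10, 11, 11]
drop : [10, 11]
drop : [10]

10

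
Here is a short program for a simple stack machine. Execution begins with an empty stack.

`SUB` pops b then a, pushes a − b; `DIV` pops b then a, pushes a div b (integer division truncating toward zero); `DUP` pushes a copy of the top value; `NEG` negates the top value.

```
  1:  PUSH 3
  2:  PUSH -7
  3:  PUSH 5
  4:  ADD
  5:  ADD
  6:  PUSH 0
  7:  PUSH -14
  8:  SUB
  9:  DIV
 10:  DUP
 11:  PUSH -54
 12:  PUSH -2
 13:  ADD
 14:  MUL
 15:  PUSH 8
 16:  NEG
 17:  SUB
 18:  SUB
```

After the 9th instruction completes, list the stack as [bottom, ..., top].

PUSH 3   → 3
PUSH -7  → 3 -7
PUSH 5   → 3 -7 5
ADD      → 3 -2
ADD      → 1
PUSH 0   → 1 0
PUSH -14 → 1 0 -14
SUB      → 1 14
DIV      → 0

[0]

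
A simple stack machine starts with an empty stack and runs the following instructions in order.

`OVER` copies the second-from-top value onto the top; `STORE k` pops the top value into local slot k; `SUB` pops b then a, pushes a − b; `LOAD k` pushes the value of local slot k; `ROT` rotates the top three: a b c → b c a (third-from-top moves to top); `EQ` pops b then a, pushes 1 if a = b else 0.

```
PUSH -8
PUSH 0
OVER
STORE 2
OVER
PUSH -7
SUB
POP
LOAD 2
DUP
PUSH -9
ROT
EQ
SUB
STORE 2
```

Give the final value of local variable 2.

-8

PUSH -8 → [-8]
PUSH 0  → [-8, 0]
OVER    → [-8, 0, -8]
STORE 2 → [-8, 0]
OVER    → [-8, 0, -8]
PUSH -7 → [-8, 0, -8, -7]
SUB     → [-8, 0, -1]
POP     → [-8, 0]
LOAD 2  → [-8, 0, -8]
DUP     → [-8, 0, -8, -8]
PUSH -9 → [-8, 0, -8, -8, -9]
ROT     → [-8, 0, -8, -9, -8]
EQ      → [-8, 0, -8, 0]
SUB     → [-8, 0, -8]
STORE 2 → [-8, 0]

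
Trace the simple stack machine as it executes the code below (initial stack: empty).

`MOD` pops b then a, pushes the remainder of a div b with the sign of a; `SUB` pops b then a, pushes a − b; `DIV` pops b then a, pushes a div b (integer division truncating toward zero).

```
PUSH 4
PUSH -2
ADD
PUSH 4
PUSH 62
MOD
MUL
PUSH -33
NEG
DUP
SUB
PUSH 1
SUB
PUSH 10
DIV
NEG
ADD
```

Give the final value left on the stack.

8

PUSH 4   : [4]
PUSH -2  : [4, -2]
ADD      : [2]
PUSH 4   : [2, 4]
PUSH 62  : [2, 4, 62]
MOD      : [2, 4]
MUL      : [8]
PUSH -33 : [8, -33]
NEG      : [8, 33]
DUP      : [8, 33, 33]
SUB      : [8, 0]
PUSH 1   : [8, 0, 1]
SUB      : [8, -1]
PUSH 10  : [8, -1, 10]
DIV      : [8, 0]
NEG      : [8, 0]
ADD      : [8]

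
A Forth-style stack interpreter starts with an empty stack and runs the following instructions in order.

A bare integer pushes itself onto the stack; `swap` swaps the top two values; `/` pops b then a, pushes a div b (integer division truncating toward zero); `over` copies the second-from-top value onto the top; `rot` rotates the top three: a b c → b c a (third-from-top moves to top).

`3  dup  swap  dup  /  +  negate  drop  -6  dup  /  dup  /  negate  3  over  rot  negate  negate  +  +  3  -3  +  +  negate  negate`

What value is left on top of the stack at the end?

3       [3]
dup     [3, 3]
swap    [3, 3]
dup     [3, 3, 3]
/       [3, 1]
+       [4]
negate  [-4]
drop    []
-6      [-6]
dup     [-6, -6]
/       [1]
dup     [1, 1]
/       [1]
negate  [-1]
3       [-1, 3]
over    [-1, 3, -1]
rot     [3, -1, -1]
negate  [3, -1, 1]
negate  [3, -1, -1]
+       [3, -2]
+       [1]
3       [1, 3]
-3      [1, 3, -3]
+       [1, 0]
+       [1]
negate  [-1]
negate  [1]

1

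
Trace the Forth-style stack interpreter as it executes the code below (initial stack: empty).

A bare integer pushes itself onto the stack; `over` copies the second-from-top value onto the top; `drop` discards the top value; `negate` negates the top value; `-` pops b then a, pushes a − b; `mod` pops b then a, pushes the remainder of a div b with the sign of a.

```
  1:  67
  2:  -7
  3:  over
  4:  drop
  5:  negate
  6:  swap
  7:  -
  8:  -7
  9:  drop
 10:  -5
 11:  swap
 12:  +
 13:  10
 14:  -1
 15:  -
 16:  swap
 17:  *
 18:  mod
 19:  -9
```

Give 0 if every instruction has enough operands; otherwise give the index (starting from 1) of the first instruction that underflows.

67     : [67]
-7     : [67, -7]
over   : [67, -7, 67]
drop   : [67, -7]
negate : [67, 7]
swap   : [7, 67]
-      : [-60]
-7     : [-60, -7]
drop   : [-60]
-5     : [-60, -5]
swap   : [-5, -60]
+      : [-65]
10     : [-65, 10]
-1     : [-65, 10, -1]
-      : [-65, 11]
swap   : [11, -65]
*      : [-715]
mod  — needs 2 operands, stack has 1 → underflow

18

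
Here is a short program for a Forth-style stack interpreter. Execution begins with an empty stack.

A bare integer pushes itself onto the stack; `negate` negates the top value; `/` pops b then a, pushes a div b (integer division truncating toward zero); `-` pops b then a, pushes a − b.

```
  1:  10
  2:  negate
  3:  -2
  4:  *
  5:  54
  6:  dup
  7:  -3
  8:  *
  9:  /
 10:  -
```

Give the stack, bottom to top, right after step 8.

10     : 10
negate : -10
-2     : -10 -2
*      : 20
54     : 20 54
dup    : 20 54 54
-3     : 20 54 54 -3
*      : 20 54 -162

[20, 54, -162]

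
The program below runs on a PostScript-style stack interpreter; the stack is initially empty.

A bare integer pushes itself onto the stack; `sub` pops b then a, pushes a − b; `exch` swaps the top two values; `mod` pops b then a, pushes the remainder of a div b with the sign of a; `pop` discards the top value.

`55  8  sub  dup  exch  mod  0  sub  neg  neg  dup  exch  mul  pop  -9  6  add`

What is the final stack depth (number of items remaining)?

55   -> [55]
8    -> [55, 8]
sub  -> [47]
dup  -> [47, 47]
exch -> [47, 47]
mod  -> [0]
0    -> [0, 0]
sub  -> [0]
neg  -> [0]
neg  -> [0]
dup  -> [0, 0]
exch -> [0, 0]
mul  -> [0]
pop  -> []
-9   -> [-9]
6    -> [-9, 6]
add  -> [-3]

1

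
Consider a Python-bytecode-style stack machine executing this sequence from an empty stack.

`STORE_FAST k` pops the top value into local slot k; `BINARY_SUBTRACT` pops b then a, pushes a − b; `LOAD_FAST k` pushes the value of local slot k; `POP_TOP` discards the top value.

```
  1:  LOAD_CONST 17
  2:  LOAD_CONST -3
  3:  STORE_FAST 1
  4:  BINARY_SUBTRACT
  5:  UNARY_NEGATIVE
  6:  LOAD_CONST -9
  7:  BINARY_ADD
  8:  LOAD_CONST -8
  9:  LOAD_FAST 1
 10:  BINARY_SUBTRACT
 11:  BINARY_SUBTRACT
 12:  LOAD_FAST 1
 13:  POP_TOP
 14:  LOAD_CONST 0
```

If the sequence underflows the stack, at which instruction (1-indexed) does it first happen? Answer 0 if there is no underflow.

LOAD_CONST 17 → 17
LOAD_CONST -3 → 17 -3
STORE_FAST 1  → 17
BINARY_SUBTRACT  — needs 2 operands, stack has 1 → underflow

4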